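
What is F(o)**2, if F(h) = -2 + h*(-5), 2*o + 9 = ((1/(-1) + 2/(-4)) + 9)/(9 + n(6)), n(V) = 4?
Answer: 982081/2704 ≈ 363.20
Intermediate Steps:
o = -219/52 (o = -9/2 + (((1/(-1) + 2/(-4)) + 9)/(9 + 4))/2 = -9/2 + (((1*(-1) + 2*(-1/4)) + 9)/13)/2 = -9/2 + (((-1 - 1/2) + 9)*(1/13))/2 = -9/2 + ((-3/2 + 9)*(1/13))/2 = -9/2 + ((15/2)*(1/13))/2 = -9/2 + (1/2)*(15/26) = -9/2 + 15/52 = -219/52 ≈ -4.2115)
F(h) = -2 - 5*h
F(o)**2 = (-2 - 5*(-219/52))**2 = (-2 + 1095/52)**2 = (991/52)**2 = 982081/2704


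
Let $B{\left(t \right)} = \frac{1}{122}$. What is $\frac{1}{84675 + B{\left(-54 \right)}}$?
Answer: $\frac{122}{10330351} \approx 1.181 \cdot 10^{-5}$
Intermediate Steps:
$B{\left(t \right)} = \frac{1}{122}$
$\frac{1}{84675 + B{\left(-54 \right)}} = \frac{1}{84675 + \frac{1}{122}} = \frac{1}{\frac{10330351}{122}} = \frac{122}{10330351}$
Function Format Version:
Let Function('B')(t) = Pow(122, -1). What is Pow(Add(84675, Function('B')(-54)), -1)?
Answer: Rational(122, 10330351) ≈ 1.1810e-5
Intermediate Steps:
Function('B')(t) = Rational(1, 122)
Pow(Add(84675, Function('B')(-54)), -1) = Pow(Add(84675, Rational(1, 122)), -1) = Pow(Rational(10330351, 122), -1) = Rational(122, 10330351)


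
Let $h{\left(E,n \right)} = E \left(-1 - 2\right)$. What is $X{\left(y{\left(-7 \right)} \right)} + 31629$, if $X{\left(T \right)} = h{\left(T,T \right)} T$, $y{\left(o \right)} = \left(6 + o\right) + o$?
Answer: $31437$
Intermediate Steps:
$h{\left(E,n \right)} = - 3 E$ ($h{\left(E,n \right)} = E \left(-3\right) = - 3 E$)
$y{\left(o \right)} = 6 + 2 o$
$X{\left(T \right)} = - 3 T^{2}$ ($X{\left(T \right)} = - 3 T T = - 3 T^{2}$)
$X{\left(y{\left(-7 \right)} \right)} + 31629 = - 3 \left(6 + 2 \left(-7\right)\right)^{2} + 31629 = - 3 \left(6 - 14\right)^{2} + 31629 = - 3 \left(-8\right)^{2} + 31629 = \left(-3\right) 64 + 31629 = -192 + 31629 = 31437$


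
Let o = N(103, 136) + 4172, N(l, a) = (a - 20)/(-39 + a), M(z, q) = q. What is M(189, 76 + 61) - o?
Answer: -391511/97 ≈ -4036.2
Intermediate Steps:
N(l, a) = (-20 + a)/(-39 + a)
o = 404800/97 (o = (-20 + 136)/(-39 + 136) + 4172 = 116/97 + 4172 = 404800/97 ≈ 4173.2)
M(189, 76 + 61) - o = (76 + 61) - 1*404800/97 = 137 - 404800/97 = -391511/97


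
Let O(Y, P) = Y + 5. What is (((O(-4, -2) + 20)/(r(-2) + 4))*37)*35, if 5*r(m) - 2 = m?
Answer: 27195/4 ≈ 6798.8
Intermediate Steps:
O(Y, P) = 5 + Y
r(m) = ⅖ + m/5
(((O(-4, -2) + 20)/(r(-2) + 4))*37)*35 = ((((5 - 4) + 20)/((⅖ + (⅕)*(-2)) + 4))*37)*35 = (((1 + 20)/((⅖ - ⅖) + 4))*37)*35 = ((21/(0 + 4))*37)*35 = ((21/4)*37)*35 = (777/4)*35 = 27195/4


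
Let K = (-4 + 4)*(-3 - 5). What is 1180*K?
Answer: 0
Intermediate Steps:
K = 0 (K = 0*(-8) = 0)
1180*K = 1180*0 = 0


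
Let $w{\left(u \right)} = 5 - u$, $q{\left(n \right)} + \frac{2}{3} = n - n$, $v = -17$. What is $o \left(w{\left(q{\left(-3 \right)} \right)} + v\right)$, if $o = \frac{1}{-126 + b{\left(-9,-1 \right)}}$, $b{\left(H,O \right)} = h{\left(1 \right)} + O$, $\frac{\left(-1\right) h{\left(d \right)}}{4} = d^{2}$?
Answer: $\frac{34}{393} \approx 0.086514$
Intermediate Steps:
$h{\left(d \right)} = - 4 d^{2}$
$q{\left(n \right)} = - \frac{2}{3}$ ($q{\left(n \right)} = - \frac{2}{3} + \left(n - n\right) = - \frac{2}{3} + 0 = - \frac{2}{3}$)
$b{\left(H,O \right)} = -4 + O$ ($b{\left(H,O \right)} = - 4 \cdot 1^{2} + O = \left(-4\right) 1 + O = -4 + O$)
$o = - \frac{1}{131}$ ($o = \frac{1}{-126 - 5} = \frac{1}{-131} = - \frac{1}{131} \approx -0.0076336$)
$o \left(w{\left(q{\left(-3 \right)} \right)} + v\right) = - \frac{\left(5 - - \frac{2}{3}\right) - 17}{131} = - \frac{\left(5 + \frac{2}{3}\right) - 17}{131} = - \frac{\frac{17}{3} - 17}{131} = \left(- \frac{1}{131}\right) \left(- \frac{34}{3}\right) = \frac{34}{393}$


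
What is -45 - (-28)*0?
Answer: -45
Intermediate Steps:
-45 - (-28)*0 = -45 - 7*0 = -45 + 0 = -45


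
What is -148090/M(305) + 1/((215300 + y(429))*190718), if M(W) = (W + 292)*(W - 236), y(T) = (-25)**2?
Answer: -2032820774910769/565453347163650 ≈ -3.5950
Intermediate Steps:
y(T) = 625
M(W) = (-236 + W)*(292 + W) (M(W) = (292 + W)*(-236 + W) = (-236 + W)*(292 + W))
-148090/M(305) + 1/((215300 + y(429))*190718) = -148090/(-68912 + 305**2 + 56*305) + 1/((215300 + 625)*190718) = -148090/(-68912 + 93025 + 17080) + (1/190718)/215925 = -148090/41193 + (1/215925)*(1/190718) = -148090*1/41193 + 1/41180784150 = -148090/41193 + 1/41180784150 = -2032820774910769/565453347163650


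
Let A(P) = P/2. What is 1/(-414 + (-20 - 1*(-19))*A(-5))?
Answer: -2/823 ≈ -0.0024301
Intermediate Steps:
A(P) = P/2 (A(P) = P*(1/2) = P/2)
1/(-414 + (-20 - 1*(-19))*A(-5)) = 1/(-414 + (-20 - 1*(-19))*((1/2)*(-5))) = 1/(-414 + (-20 + 19)*(-5/2)) = 1/(-414 - 1*(-5/2)) = 1/(-414 + 5/2) = 1/(-823/2) = -2/823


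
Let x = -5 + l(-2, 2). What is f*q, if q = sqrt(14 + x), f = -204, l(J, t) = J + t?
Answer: -612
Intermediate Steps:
x = -5 (x = -5 + (-2 + 2) = -5 + 0 = -5)
q = 3 (q = sqrt(14 - 5) = sqrt(9) = 3)
f*q = -204*3 = -612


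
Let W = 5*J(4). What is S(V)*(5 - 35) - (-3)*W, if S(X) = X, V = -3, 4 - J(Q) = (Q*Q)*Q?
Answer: -810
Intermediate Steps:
J(Q) = 4 - Q³ (J(Q) = 4 - Q*Q*Q = 4 - Q²*Q = 4 - Q³)
W = -300 (W = 5*(4 - 1*4³) = 5*(4 - 1*64) = 5*(4 - 64) = 5*(-60) = -300)
S(V)*(5 - 35) - (-3)*W = -3*(5 - 35) - (-3)*(-300) = -3*(-30) - 1*900 = 90 - 900 = -810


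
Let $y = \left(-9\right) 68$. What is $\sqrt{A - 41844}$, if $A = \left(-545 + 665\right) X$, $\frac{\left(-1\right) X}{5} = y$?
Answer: $2 \sqrt{81339} \approx 570.4$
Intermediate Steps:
$y = -612$
$X = 3060$ ($X = \left(-5\right) \left(-612\right) = 3060$)
$A = 367200$ ($A = \left(-545 + 665\right) 3060 = 120 \cdot 3060 = 367200$)
$\sqrt{A - 41844} = \sqrt{367200 - 41844} = \sqrt{325356} = 2 \sqrt{81339}$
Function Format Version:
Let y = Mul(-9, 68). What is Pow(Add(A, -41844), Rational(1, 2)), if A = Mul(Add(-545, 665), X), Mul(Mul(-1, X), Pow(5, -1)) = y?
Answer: Mul(2, Pow(81339, Rational(1, 2))) ≈ 570.40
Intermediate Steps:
y = -612
X = 3060 (X = Mul(-5, -612) = 3060)
A = 367200 (A = Mul(Add(-545, 665), 3060) = Mul(120, 3060) = 367200)
Pow(Add(A, -41844), Rational(1, 2)) = Pow(Add(367200, -41844), Rational(1, 2)) = Pow(325356, Rational(1, 2)) = Mul(2, Pow(81339, Rational(1, 2)))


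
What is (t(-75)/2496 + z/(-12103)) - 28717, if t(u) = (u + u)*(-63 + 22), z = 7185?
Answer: -11121254877/387296 ≈ -28715.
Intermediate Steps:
t(u) = -82*u (t(u) = (2*u)*(-41) = -82*u)
(t(-75)/2496 + z/(-12103)) - 28717 = (-82*(-75)/2496 + 7185/(-12103)) - 28717 = (6150*(1/2496) + 7185*(-1/12103)) - 28717 = (1025/416 - 7185/12103) - 28717 = 724355/387296 - 28717 = -11121254877/387296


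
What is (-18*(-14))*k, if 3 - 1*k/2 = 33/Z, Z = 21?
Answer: 720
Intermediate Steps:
k = 20/7 (k = 6 - 66/21 = 6 - 2*11/7 = 6 - 22/7 = 20/7 ≈ 2.8571)
(-18*(-14))*k = -18*(-14)*(20/7) = 252*(20/7) = 720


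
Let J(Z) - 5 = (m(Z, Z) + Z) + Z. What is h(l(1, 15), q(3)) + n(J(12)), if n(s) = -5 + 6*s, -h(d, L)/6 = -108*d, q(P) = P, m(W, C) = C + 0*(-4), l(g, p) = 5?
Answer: 3481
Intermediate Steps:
m(W, C) = C (m(W, C) = C + 0 = C)
h(d, L) = 648*d (h(d, L) = -(-648)*d = 648*d)
J(Z) = 5 + 3*Z (J(Z) = 5 + ((Z + Z) + Z) = 5 + (2*Z + Z) = 5 + 3*Z)
h(l(1, 15), q(3)) + n(J(12)) = 648*5 + (-5 + 6*(5 + 3*12)) = 3240 + (-5 + 6*(5 + 36)) = 3240 + (-5 + 6*41) = 3240 + (-5 + 246) = 3240 + 241 = 3481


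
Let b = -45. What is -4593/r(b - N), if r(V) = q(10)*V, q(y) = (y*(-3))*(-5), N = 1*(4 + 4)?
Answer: 1531/2650 ≈ 0.57774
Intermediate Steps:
N = 8 (N = 1*8 = 8)
q(y) = 15*y (q(y) = -3*y*(-5) = 15*y)
r(V) = 150*V (r(V) = (15*10)*V = 150*V)
-4593/r(b - N) = -4593*1/(150*(-45 - 1*8)) = -4593*1/(150*(-45 - 8)) = -4593/(150*(-53)) = -4593/(-7950) = -4593*(-1/7950) = 1531/2650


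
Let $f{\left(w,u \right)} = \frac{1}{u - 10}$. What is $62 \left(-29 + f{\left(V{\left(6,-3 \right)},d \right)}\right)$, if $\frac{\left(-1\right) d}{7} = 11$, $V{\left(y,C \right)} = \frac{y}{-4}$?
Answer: $- \frac{156488}{87} \approx -1798.7$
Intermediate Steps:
$V{\left(y,C \right)} = - \frac{y}{4}$ ($V{\left(y,C \right)} = y \left(- \frac{1}{4}\right) = - \frac{y}{4}$)
$d = -77$ ($d = \left(-7\right) 11 = -77$)
$f{\left(w,u \right)} = \frac{1}{-10 + u}$
$62 \left(-29 + f{\left(V{\left(6,-3 \right)},d \right)}\right) = 62 \left(-29 + \frac{1}{-10 - 77}\right) = 62 \left(-29 + \frac{1}{-87}\right) = 62 \left(-29 - \frac{1}{87}\right) = 62 \left(- \frac{2524}{87}\right) = - \frac{156488}{87}$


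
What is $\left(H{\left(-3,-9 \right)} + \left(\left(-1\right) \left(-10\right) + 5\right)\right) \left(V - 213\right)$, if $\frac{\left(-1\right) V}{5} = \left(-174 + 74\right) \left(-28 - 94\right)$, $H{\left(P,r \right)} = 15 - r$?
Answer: $-2387307$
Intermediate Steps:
$V = -61000$ ($V = - 5 \left(-174 + 74\right) \left(-28 - 94\right) = - 5 \left(\left(-100\right) \left(-122\right)\right) = \left(-5\right) 12200 = -61000$)
$\left(H{\left(-3,-9 \right)} + \left(\left(-1\right) \left(-10\right) + 5\right)\right) \left(V - 213\right) = \left(\left(15 - -9\right) + \left(\left(-1\right) \left(-10\right) + 5\right)\right) \left(-61000 - 213\right) = \left(\left(15 + 9\right) + \left(10 + 5\right)\right) \left(-61213\right) = \left(24 + 15\right) \left(-61213\right) = 39 \left(-61213\right) = -2387307$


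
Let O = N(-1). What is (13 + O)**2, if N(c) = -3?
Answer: 100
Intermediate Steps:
O = -3
(13 + O)**2 = (13 - 3)**2 = 10**2 = 100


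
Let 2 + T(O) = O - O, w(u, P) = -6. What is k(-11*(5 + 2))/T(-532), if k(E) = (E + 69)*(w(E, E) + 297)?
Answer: 1164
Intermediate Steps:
T(O) = -2 (T(O) = -2 + (O - O) = -2 + 0 = -2)
k(E) = 20079 + 291*E (k(E) = (E + 69)*(-6 + 297) = (69 + E)*291 = 20079 + 291*E)
k(-11*(5 + 2))/T(-532) = (20079 + 291*(-11*(5 + 2)))/(-2) = (20079 + 291*(-11*7))*(-1/2) = (20079 + 291*(-77))*(-1/2) = (20079 - 22407)*(-1/2) = -2328*(-1/2) = 1164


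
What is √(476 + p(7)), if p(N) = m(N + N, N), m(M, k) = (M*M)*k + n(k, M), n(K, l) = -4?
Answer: 2*√461 ≈ 42.942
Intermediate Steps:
m(M, k) = -4 + k*M² (m(M, k) = (M*M)*k - 4 = M²*k - 4 = k*M² - 4 = -4 + k*M²)
p(N) = -4 + 4*N³ (p(N) = -4 + N*(N + N)² = -4 + N*(2*N)² = -4 + N*(4*N²) = -4 + 4*N³)
√(476 + p(7)) = √(476 + (-4 + 4*7³)) = √(476 + (-4 + 4*343)) = √(476 + (-4 + 1372)) = √(476 + 1368) = √1844 = 2*√461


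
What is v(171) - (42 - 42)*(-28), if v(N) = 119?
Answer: 119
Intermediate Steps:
v(171) - (42 - 42)*(-28) = 119 - (42 - 42)*(-28) = 119 - 0*(-28) = 119 - 1*0 = 119 + 0 = 119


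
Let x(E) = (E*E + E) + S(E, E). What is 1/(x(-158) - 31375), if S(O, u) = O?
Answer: -1/6727 ≈ -0.00014865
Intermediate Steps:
x(E) = E² + 2*E (x(E) = (E*E + E) + E = (E² + E) + E = (E + E²) + E = E² + 2*E)
1/(x(-158) - 31375) = 1/(-158*(2 - 158) - 31375) = 1/(-158*(-156) - 31375) = 1/(24648 - 31375) = 1/(-6727) = -1/6727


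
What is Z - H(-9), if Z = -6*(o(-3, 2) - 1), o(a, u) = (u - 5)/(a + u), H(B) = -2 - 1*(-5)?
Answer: -15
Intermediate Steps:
H(B) = 3 (H(B) = -2 + 5 = 3)
o(a, u) = (-5 + u)/(a + u)
Z = -12 (Z = -6*((-5 + 2)/(-3 + 2) - 1) = -6*(-3/(-1) - 1) = -6*(-1*(-3) - 1) = -6*(3 - 1) = -6*2 = -12)
Z - H(-9) = -12 - 1*3 = -12 - 3 = -15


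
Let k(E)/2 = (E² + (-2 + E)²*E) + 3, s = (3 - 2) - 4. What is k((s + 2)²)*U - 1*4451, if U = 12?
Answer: -4331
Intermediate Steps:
s = -3 (s = 1 - 4 = -3)
k(E) = 6 + 2*E² + 2*E*(-2 + E)² (k(E) = 2*((E² + (-2 + E)²*E) + 3) = 2*((E² + E*(-2 + E)²) + 3) = 2*(3 + E² + E*(-2 + E)²) = 6 + 2*E² + 2*E*(-2 + E)²)
k((s + 2)²)*U - 1*4451 = (6 + 2*((-3 + 2)²)² + 2*(-3 + 2)²*(-2 + (-3 + 2)²)²)*12 - 1*4451 = (6 + 2*((-1)²)² + 2*(-1)²*(-2 + (-1)²)²)*12 - 4451 = (6 + 2*1² + 2*1*(-2 + 1)²)*12 - 4451 = (6 + 2*1 + 2*1*(-1)²)*12 - 4451 = (6 + 2 + 2*1*1)*12 - 4451 = (6 + 2 + 2)*12 - 4451 = 10*12 - 4451 = 120 - 4451 = -4331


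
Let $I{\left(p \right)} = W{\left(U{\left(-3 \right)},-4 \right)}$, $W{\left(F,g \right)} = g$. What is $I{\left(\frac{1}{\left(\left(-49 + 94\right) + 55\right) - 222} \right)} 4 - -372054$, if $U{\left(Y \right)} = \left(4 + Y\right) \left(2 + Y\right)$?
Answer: $372038$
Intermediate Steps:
$U{\left(Y \right)} = \left(2 + Y\right) \left(4 + Y\right)$
$I{\left(p \right)} = -4$
$I{\left(\frac{1}{\left(\left(-49 + 94\right) + 55\right) - 222} \right)} 4 - -372054 = \left(-4\right) 4 - -372054 = -16 + 372054 = 372038$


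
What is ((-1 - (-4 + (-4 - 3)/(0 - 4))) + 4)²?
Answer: 441/16 ≈ 27.563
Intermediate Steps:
((-1 - (-4 + (-4 - 3)/(0 - 4))) + 4)² = ((-1 - (-4 - 7/(-4))) + 4)² = ((-1 - (-4 - 7*(-¼))) + 4)² = ((-1 - (-4 + 7/4)) + 4)² = ((-1 - 1*(-9/4)) + 4)² = ((-1 + 9/4) + 4)² = (5/4 + 4)² = (21/4)² = 441/16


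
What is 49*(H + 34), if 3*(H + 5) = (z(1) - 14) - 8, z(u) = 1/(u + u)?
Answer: 6419/6 ≈ 1069.8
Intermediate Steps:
z(u) = 1/(2*u)
H = -73/6 (H = -5 + (((½)/1 - 14) - 8)/3 = -5 + (((½)*1 - 14) - 8)/3 = -5 + ((½ - 14) - 8)/3 = -5 + (-27/2 - 8)/3 = -5 + (⅓)*(-43/2) = -5 - 43/6 = -73/6 ≈ -12.167)
49*(H + 34) = 49*(-73/6 + 34) = 49*(131/6) = 6419/6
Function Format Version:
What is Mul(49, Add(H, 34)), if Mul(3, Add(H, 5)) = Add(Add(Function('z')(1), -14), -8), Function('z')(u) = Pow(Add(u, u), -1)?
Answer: Rational(6419, 6) ≈ 1069.8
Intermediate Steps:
Function('z')(u) = Mul(Rational(1, 2), Pow(u, -1)) (Function('z')(u) = Pow(Mul(2, u), -1) = Mul(Rational(1, 2), Pow(u, -1)))
H = Rational(-73, 6) (H = Add(-5, Mul(Rational(1, 3), Add(Add(Mul(Rational(1, 2), Pow(1, -1)), -14), -8))) = Add(-5, Mul(Rational(1, 3), Add(Add(Mul(Rational(1, 2), 1), -14), -8))) = Add(-5, Mul(Rational(1, 3), Add(Add(Rational(1, 2), -14), -8))) = Add(-5, Mul(Rational(1, 3), Add(Rational(-27, 2), -8))) = Add(-5, Mul(Rational(1, 3), Rational(-43, 2))) = Add(-5, Rational(-43, 6)) = Rational(-73, 6) ≈ -12.167)
Mul(49, Add(H, 34)) = Mul(49, Add(Rational(-73, 6), 34)) = Mul(49, Rational(131, 6)) = Rational(6419, 6)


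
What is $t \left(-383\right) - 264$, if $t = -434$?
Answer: $165958$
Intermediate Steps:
$t \left(-383\right) - 264 = \left(-434\right) \left(-383\right) - 264 = 166222 - 264 = 165958$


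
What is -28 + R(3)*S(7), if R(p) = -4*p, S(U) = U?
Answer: -112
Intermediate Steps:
-28 + R(3)*S(7) = -28 - 4*3*7 = -28 - 12*7 = -28 - 84 = -112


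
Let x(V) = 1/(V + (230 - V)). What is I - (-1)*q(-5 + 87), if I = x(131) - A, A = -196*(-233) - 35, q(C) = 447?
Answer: -10392779/230 ≈ -45186.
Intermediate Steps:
A = 45633 (A = 45668 - 35 = 45633)
x(V) = 1/230
I = -10495589/230 (I = 1/230 - 1*45633 = 1/230 - 45633 = -10495589/230 ≈ -45633.)
I - (-1)*q(-5 + 87) = -10495589/230 - (-1)*447 = -10495589/230 - 1*(-447) = -10495589/230 + 447 = -10392779/230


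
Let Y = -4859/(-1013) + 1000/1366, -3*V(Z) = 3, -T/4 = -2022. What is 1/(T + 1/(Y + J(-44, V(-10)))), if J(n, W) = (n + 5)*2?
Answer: 50141365/405542668241 ≈ 0.00012364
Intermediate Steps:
T = 8088 (T = -4*(-2022) = 8088)
V(Z) = -1 (V(Z) = -⅓*3 = -1)
J(n, W) = 10 + 2*n (J(n, W) = (5 + n)*2 = 10 + 2*n)
Y = 3825197/691879 (Y = -4859*(-1/1013) + 1000*(1/1366) = 4859/1013 + 500/683 = 3825197/691879 ≈ 5.5287)
1/(T + 1/(Y + J(-44, V(-10)))) = 1/(8088 + 1/(3825197/691879 + (10 + 2*(-44)))) = 1/(8088 + 1/(3825197/691879 + (10 - 88))) = 1/(8088 + 1/(3825197/691879 - 78)) = 1/(8088 + 1/(-50141365/691879)) = 1/(8088 - 691879/50141365) = 1/(405542668241/50141365) = 50141365/405542668241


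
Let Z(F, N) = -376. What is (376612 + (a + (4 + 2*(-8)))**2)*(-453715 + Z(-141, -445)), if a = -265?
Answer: -205858068031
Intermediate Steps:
(376612 + (a + (4 + 2*(-8)))**2)*(-453715 + Z(-141, -445)) = (376612 + (-265 + (4 + 2*(-8)))**2)*(-453715 - 376) = (376612 + (-265 + (4 - 16))**2)*(-454091) = (376612 + (-265 - 12)**2)*(-454091) = (376612 + (-277)**2)*(-454091) = (376612 + 76729)*(-454091) = 453341*(-454091) = -205858068031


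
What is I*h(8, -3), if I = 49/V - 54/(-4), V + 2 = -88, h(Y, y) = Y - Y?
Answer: 0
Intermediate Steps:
h(Y, y) = 0
V = -90 (V = -2 - 88 = -90)
I = 583/45 (I = 49/(-90) - 54/(-4) = 49*(-1/90) - 54*(-1/4) = -49/90 + 27/2 = 583/45 ≈ 12.956)
I*h(8, -3) = (583/45)*0 = 0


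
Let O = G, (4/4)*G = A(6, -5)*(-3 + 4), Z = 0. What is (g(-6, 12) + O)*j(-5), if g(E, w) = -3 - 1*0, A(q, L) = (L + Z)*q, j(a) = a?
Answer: 165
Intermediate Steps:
A(q, L) = L*q (A(q, L) = (L + 0)*q = L*q)
g(E, w) = -3 (g(E, w) = -3 + 0 = -3)
G = -30 (G = (-5*6)*(-3 + 4) = -30*1 = -30)
O = -30
(g(-6, 12) + O)*j(-5) = (-3 - 30)*(-5) = -33*(-5) = 165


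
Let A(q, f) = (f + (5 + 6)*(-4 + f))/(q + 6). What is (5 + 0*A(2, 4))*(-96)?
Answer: -480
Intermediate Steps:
A(q, f) = (-44 + 12*f)/(6 + q) (A(q, f) = (f + 11*(-4 + f))/(6 + q) = (f + (-44 + 11*f))/(6 + q) = (-44 + 12*f)/(6 + q))
(5 + 0*A(2, 4))*(-96) = (5 + 0*(4*(-11 + 3*4)/(6 + 2)))*(-96) = (5 + 0*(4*(-11 + 12)/8))*(-96) = (5 + 0*(4*(1/8)*1))*(-96) = (5 + 0*(1/2))*(-96) = (5 + 0)*(-96) = 5*(-96) = -480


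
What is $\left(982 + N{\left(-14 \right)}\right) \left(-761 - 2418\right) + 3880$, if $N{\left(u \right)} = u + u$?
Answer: $-3028886$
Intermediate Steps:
$N{\left(u \right)} = 2 u$
$\left(982 + N{\left(-14 \right)}\right) \left(-761 - 2418\right) + 3880 = \left(982 + 2 \left(-14\right)\right) \left(-761 - 2418\right) + 3880 = \left(982 - 28\right) \left(-3179\right) + 3880 = 954 \left(-3179\right) + 3880 = -3032766 + 3880 = -3028886$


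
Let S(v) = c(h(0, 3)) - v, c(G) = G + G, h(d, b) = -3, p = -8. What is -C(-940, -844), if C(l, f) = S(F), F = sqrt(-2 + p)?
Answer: 6 + I*sqrt(10) ≈ 6.0 + 3.1623*I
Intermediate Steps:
c(G) = 2*G
F = I*sqrt(10) (F = sqrt(-2 - 8) = sqrt(-10) = I*sqrt(10) ≈ 3.1623*I)
S(v) = -6 - v (S(v) = 2*(-3) - v = -6 - v)
C(l, f) = -6 - I*sqrt(10)
-C(-940, -844) = -(-6 - I*sqrt(10)) = 6 + I*sqrt(10)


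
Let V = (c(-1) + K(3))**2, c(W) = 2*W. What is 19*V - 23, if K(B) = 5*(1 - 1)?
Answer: 53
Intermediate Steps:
K(B) = 0 (K(B) = 5*0 = 0)
V = 4 (V = (2*(-1) + 0)**2 = (-2 + 0)**2 = (-2)**2 = 4)
19*V - 23 = 19*4 - 23 = 76 - 23 = 53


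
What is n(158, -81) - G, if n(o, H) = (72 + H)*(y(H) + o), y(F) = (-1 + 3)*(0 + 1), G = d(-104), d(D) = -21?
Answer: -1419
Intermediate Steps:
G = -21
y(F) = 2 (y(F) = 2*1 = 2)
n(o, H) = (2 + o)*(72 + H) (n(o, H) = (72 + H)*(2 + o) = (2 + o)*(72 + H))
n(158, -81) - G = (144 + 2*(-81) + 72*158 - 81*158) - 1*(-21) = (144 - 162 + 11376 - 12798) + 21 = -1440 + 21 = -1419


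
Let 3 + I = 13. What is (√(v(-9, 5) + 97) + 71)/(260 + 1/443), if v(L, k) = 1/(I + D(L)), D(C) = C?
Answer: 31453/115181 + 3101*√2/115181 ≈ 0.31115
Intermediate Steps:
I = 10 (I = -3 + 13 = 10)
v(L, k) = 1/(10 + L)
(√(v(-9, 5) + 97) + 71)/(260 + 1/443) = (√(1/(10 - 9) + 97) + 71)/(260 + 1/443) = (√(1/1 + 97) + 71)/(260 + 1/443) = (√(1 + 97) + 71)/(115181/443) = (√98 + 71)*(443/115181) = (7*√2 + 71)*(443/115181) = (71 + 7*√2)*(443/115181) = 31453/115181 + 3101*√2/115181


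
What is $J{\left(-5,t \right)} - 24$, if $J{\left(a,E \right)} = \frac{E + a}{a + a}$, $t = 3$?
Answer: $- \frac{119}{5} \approx -23.8$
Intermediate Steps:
$J{\left(a,E \right)} = \frac{E + a}{2 a}$
$J{\left(-5,t \right)} - 24 = \frac{3 - 5}{2 \left(-5\right)} - 24 = \frac{1}{2} \left(- \frac{1}{5}\right) \left(-2\right) - 24 = \frac{1}{5} - 24 = - \frac{119}{5}$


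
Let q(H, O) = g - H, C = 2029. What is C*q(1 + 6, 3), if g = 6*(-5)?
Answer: -75073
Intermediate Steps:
g = -30
q(H, O) = -30 - H
C*q(1 + 6, 3) = 2029*(-30 - (1 + 6)) = 2029*(-30 - 1*7) = 2029*(-30 - 7) = 2029*(-37) = -75073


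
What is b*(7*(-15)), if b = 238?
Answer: -24990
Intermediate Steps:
b*(7*(-15)) = 238*(7*(-15)) = 238*(-105) = -24990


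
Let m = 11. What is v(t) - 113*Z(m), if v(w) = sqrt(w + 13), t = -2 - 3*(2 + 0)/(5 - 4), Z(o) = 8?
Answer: -904 + sqrt(5) ≈ -901.76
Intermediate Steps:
t = -8 (t = -2 - 6/1 = -2 - 6 = -8)
v(w) = sqrt(13 + w)
v(t) - 113*Z(m) = sqrt(13 - 8) - 113*8 = sqrt(5) - 904 = -904 + sqrt(5)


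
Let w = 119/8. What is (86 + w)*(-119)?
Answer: -96033/8 ≈ -12004.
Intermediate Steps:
w = 119/8 (w = 119*(⅛) = 119/8 ≈ 14.875)
(86 + w)*(-119) = (86 + 119/8)*(-119) = (807/8)*(-119) = -96033/8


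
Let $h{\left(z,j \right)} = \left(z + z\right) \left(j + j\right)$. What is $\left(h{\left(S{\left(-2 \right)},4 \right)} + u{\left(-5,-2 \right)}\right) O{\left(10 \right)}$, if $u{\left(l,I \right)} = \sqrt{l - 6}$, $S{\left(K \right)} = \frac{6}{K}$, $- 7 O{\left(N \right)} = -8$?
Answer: $- \frac{384}{7} + \frac{8 i \sqrt{11}}{7} \approx -54.857 + 3.7904 i$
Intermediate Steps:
$O{\left(N \right)} = \frac{8}{7}$ ($O{\left(N \right)} = \left(- \frac{1}{7}\right) \left(-8\right) = \frac{8}{7}$)
$u{\left(l,I \right)} = \sqrt{-6 + l}$
$h{\left(z,j \right)} = 4 j z$ ($h{\left(z,j \right)} = 2 z 2 j = 4 j z$)
$\left(h{\left(S{\left(-2 \right)},4 \right)} + u{\left(-5,-2 \right)}\right) O{\left(10 \right)} = \left(4 \cdot 4 \frac{6}{-2} + \sqrt{-6 - 5}\right) \frac{8}{7} = \left(4 \cdot 4 \cdot 6 \left(- \frac{1}{2}\right) + \sqrt{-11}\right) \frac{8}{7} = \left(4 \cdot 4 \left(-3\right) + i \sqrt{11}\right) \frac{8}{7} = \left(-48 + i \sqrt{11}\right) \frac{8}{7} = - \frac{384}{7} + \frac{8 i \sqrt{11}}{7}$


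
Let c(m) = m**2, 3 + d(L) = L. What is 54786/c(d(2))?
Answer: 54786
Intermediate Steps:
d(L) = -3 + L
54786/c(d(2)) = 54786/((-3 + 2)**2) = 54786/((-1)**2) = 54786/1 = 54786*1 = 54786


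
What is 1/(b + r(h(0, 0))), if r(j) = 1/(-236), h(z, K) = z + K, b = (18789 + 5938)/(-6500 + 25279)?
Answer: 4431844/5816793 ≈ 0.76190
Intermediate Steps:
b = 24727/18779 ≈ 1.3167
h(z, K) = K + z
r(j) = -1/236
1/(b + r(h(0, 0))) = 1/(24727/18779 - 1/236) = 1/(5816793/4431844) = 4431844/5816793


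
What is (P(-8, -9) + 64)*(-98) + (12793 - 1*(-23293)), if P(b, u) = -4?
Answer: 30206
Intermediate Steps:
(P(-8, -9) + 64)*(-98) + (12793 - 1*(-23293)) = (-4 + 64)*(-98) + (12793 - 1*(-23293)) = 60*(-98) + (12793 + 23293) = -5880 + 36086 = 30206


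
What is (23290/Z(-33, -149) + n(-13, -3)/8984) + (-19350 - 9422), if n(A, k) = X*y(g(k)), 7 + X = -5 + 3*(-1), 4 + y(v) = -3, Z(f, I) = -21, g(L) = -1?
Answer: -5637475763/188664 ≈ -29881.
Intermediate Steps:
y(v) = -7 (y(v) = -4 - 3 = -7)
X = -15 (X = -7 + (-5 + 3*(-1)) = -7 + (-5 - 3) = -7 - 8 = -15)
n(A, k) = 105 (n(A, k) = -15*(-7) = 105)
(23290/Z(-33, -149) + n(-13, -3)/8984) + (-19350 - 9422) = (23290/(-21) + 105/8984) + (-19350 - 9422) = (23290*(-1/21) + 105*(1/8984)) - 28772 = (-23290/21 + 105/8984) - 28772 = -209235155/188664 - 28772 = -5637475763/188664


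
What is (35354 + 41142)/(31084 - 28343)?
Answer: 76496/2741 ≈ 27.908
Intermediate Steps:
(35354 + 41142)/(31084 - 28343) = 76496/2741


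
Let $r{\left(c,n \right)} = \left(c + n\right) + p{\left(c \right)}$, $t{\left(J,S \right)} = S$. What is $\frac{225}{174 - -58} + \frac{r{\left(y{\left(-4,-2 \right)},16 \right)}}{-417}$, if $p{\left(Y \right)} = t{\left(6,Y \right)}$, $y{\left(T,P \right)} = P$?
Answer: $\frac{30347}{32248} \approx 0.94105$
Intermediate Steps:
$p{\left(Y \right)} = Y$
$r{\left(c,n \right)} = n + 2 c$ ($r{\left(c,n \right)} = \left(c + n\right) + c = n + 2 c$)
$\frac{225}{174 - -58} + \frac{r{\left(y{\left(-4,-2 \right)},16 \right)}}{-417} = \frac{225}{174 - -58} + \frac{16 + 2 \left(-2\right)}{-417} = \frac{225}{174 + 58} + \left(16 - 4\right) \left(- \frac{1}{417}\right) = \frac{225}{232} + 12 \left(- \frac{1}{417}\right) = 225 \cdot \frac{1}{232} - \frac{4}{139} = \frac{225}{232} - \frac{4}{139} = \frac{30347}{32248}$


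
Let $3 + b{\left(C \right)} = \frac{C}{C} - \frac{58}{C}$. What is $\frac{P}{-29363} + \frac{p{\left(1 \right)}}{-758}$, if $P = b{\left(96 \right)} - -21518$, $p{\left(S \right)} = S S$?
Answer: $- \frac{392112793}{534171696} \approx -0.73406$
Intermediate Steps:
$p{\left(S \right)} = S^{2}$
$b{\left(C \right)} = -2 - \frac{58}{C}$ ($b{\left(C \right)} = -3 - \left(\frac{58}{C} - \frac{C}{C}\right) = -3 + \left(1 - \frac{58}{C}\right) = -2 - \frac{58}{C}$)
$P = \frac{1032739}{48}$ ($P = \left(-2 - \frac{58}{96}\right) - -21518 = \left(-2 - \frac{29}{48}\right) + 21518 = - \frac{125}{48} + 21518 = \frac{1032739}{48} \approx 21515.0$)
$\frac{P}{-29363} + \frac{p{\left(1 \right)}}{-758} = \frac{1032739}{48 \left(-29363\right)} + \frac{1^{2}}{-758} = \frac{1032739}{48} \left(- \frac{1}{29363}\right) + 1 \left(- \frac{1}{758}\right) = - \frac{1032739}{1409424} - \frac{1}{758} = - \frac{392112793}{534171696}$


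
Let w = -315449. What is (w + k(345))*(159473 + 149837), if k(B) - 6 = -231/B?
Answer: -2244107272964/23 ≈ -9.7570e+10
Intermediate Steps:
k(B) = 6 - 231/B
(w + k(345))*(159473 + 149837) = (-315449 + (6 - 231/345))*(159473 + 149837) = (-315449 + (6 - 231*1/345))*309310 = (-315449 + (6 - 77/115))*309310 = (-315449 + 613/115)*309310 = -36276022/115*309310 = -2244107272964/23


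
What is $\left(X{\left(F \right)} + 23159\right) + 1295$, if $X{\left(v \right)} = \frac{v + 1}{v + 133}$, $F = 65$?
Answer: $\frac{73363}{3} \approx 24454.0$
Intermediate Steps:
$X{\left(v \right)} = \frac{1 + v}{133 + v}$
$\left(X{\left(F \right)} + 23159\right) + 1295 = \left(\frac{1 + 65}{133 + 65} + 23159\right) + 1295 = \left(\frac{1}{198} \cdot 66 + 23159\right) + 1295 = \left(\frac{1}{3} + 23159\right) + 1295 = \frac{69478}{3} + 1295 = \frac{73363}{3}$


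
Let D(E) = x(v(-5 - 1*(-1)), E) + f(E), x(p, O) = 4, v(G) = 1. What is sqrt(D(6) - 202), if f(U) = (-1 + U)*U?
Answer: 2*I*sqrt(42) ≈ 12.961*I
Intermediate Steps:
f(U) = U*(-1 + U)
D(E) = 4 + E*(-1 + E)
sqrt(D(6) - 202) = sqrt((4 + 6*(-1 + 6)) - 202) = sqrt((4 + 6*5) - 202) = sqrt((4 + 30) - 202) = sqrt(34 - 202) = sqrt(-168) = 2*I*sqrt(42)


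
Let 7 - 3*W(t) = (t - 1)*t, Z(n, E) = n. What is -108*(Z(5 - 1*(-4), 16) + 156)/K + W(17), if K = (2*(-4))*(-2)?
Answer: -14425/12 ≈ -1202.1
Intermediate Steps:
K = 16 (K = -8*(-2) = 16)
W(t) = 7/3 - t*(-1 + t)/3 (W(t) = 7/3 - (t - 1)*t/3 = 7/3 - (-1 + t)*t/3 = 7/3 - t*(-1 + t)/3)
-108*(Z(5 - 1*(-4), 16) + 156)/K + W(17) = -108*((5 - 1*(-4)) + 156)/16 + (7/3 - ⅓*17² + (⅓)*17) = -108*((5 + 4) + 156)/16 + (7/3 - ⅓*289 + 17/3) = -108*(9 + 156)/16 + (7/3 - 289/3 + 17/3) = -17820/16 - 265/3 = -108*165/16 - 265/3 = -4455/4 - 265/3 = -14425/12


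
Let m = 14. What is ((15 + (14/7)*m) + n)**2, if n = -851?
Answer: 652864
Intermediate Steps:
((15 + (14/7)*m) + n)**2 = ((15 + (14/7)*14) - 851)**2 = ((15 + (14*(1/7))*14) - 851)**2 = ((15 + 2*14) - 851)**2 = ((15 + 28) - 851)**2 = (43 - 851)**2 = (-808)**2 = 652864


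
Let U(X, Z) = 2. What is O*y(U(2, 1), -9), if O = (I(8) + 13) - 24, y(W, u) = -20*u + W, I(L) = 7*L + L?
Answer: 9646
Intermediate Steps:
I(L) = 8*L
y(W, u) = W - 20*u
O = 53 (O = (8*8 + 13) - 24 = (64 + 13) - 24 = 77 - 24 = 53)
O*y(U(2, 1), -9) = 53*(2 - 20*(-9)) = 53*(2 + 180) = 53*182 = 9646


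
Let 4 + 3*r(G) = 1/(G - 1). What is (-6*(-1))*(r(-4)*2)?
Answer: -84/5 ≈ -16.800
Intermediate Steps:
r(G) = -4/3 + 1/(3*(-1 + G)) (r(G) = -4/3 + 1/(3*(G - 1)) = -4/3 + 1/(3*(-1 + G)))
(-6*(-1))*(r(-4)*2) = (-6*(-1))*(((5 - 4*(-4))/(3*(-1 - 4)))*2) = 6*(((1/3)*(5 + 16)/(-5))*2) = 6*(((1/3)*(-1/5)*21)*2) = 6*(-7/5*2) = 6*(-14/5) = -84/5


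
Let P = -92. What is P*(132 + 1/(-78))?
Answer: -473570/39 ≈ -12143.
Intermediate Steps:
P*(132 + 1/(-78)) = -92*(132 + 1/(-78)) = -92*(132 - 1/78) = -92*10295/78 = -473570/39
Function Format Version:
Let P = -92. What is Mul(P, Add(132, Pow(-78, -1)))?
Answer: Rational(-473570, 39) ≈ -12143.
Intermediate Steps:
Mul(P, Add(132, Pow(-78, -1))) = Mul(-92, Add(132, Pow(-78, -1))) = Mul(-92, Add(132, Rational(-1, 78))) = Mul(-92, Rational(10295, 78)) = Rational(-473570, 39)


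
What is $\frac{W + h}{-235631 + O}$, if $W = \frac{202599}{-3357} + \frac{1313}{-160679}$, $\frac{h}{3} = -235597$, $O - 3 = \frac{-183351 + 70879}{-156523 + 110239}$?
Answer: $\frac{98038563416867493}{32680693156515298} \approx 2.9999$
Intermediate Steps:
$O = \frac{62831}{11571}$ ($O = 3 + \frac{-183351 + 70879}{-156523 + 110239} = 3 - \frac{112472}{-46284} = 3 - - \frac{28118}{11571} = 3 + \frac{28118}{11571} = \frac{62831}{11571} \approx 5.43$)
$h = -706791$ ($h = 3 \left(-235597\right) = -706791$)
$W = - \frac{3617534718}{59933267}$ ($W = 202599 \left(- \frac{1}{3357}\right) + 1313 \left(- \frac{1}{160679}\right) = - \frac{22511}{373} - \frac{1313}{160679} = - \frac{3617534718}{59933267} \approx -60.359$)
$\frac{W + h}{-235631 + O} = \frac{- \frac{3617534718}{59933267} - 706791}{-235631 + \frac{62831}{11571}} = - \frac{42363911250915}{59933267 \left(- \frac{2726423470}{11571}\right)} = \left(- \frac{42363911250915}{59933267}\right) \left(- \frac{11571}{2726423470}\right) = \frac{98038563416867493}{32680693156515298}$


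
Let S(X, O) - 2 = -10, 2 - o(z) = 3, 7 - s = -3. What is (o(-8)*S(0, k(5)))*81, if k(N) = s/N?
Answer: 648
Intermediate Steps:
s = 10 (s = 7 - 1*(-3) = 7 + 3 = 10)
o(z) = -1 (o(z) = 2 - 1*3 = 2 - 3 = -1)
k(N) = 10/N
S(X, O) = -8 (S(X, O) = 2 - 10 = -8)
(o(-8)*S(0, k(5)))*81 = -1*(-8)*81 = 8*81 = 648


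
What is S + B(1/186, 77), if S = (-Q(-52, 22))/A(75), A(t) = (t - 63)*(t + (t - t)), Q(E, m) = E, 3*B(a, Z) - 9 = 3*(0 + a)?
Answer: 42731/13950 ≈ 3.0632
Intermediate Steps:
B(a, Z) = 3 + a (B(a, Z) = 3 + (3*(0 + a))/3 = 3 + (3*a)/3 = 3 + a)
A(t) = t*(-63 + t) (A(t) = (-63 + t)*(t + 0) = (-63 + t)*t = t*(-63 + t))
S = 13/225 (S = (-1*(-52))/((75*(-63 + 75))) = 52/((75*12)) = 52/900 = 52*(1/900) = 13/225 ≈ 0.057778)
S + B(1/186, 77) = 13/225 + (3 + 1/186) = 13/225 + 559/186 = 42731/13950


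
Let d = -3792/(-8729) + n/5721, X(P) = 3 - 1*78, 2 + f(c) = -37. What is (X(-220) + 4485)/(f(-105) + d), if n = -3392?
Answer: -220229265690/1955520487 ≈ -112.62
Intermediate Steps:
f(c) = -39 (f(c) = -2 - 37 = -39)
X(P) = -75 (X(P) = 3 - 78 = -75)
d = -7914736/49938609 (d = -3792/(-8729) - 3392/5721 = -3792*(-1/8729) - 3392*1/5721 = 3792/8729 - 3392/5721 = -7914736/49938609 ≈ -0.15849)
(X(-220) + 4485)/(f(-105) + d) = (-75 + 4485)/(-39 - 7914736/49938609) = 4410/(-1955520487/49938609) = 4410*(-49938609/1955520487) = -220229265690/1955520487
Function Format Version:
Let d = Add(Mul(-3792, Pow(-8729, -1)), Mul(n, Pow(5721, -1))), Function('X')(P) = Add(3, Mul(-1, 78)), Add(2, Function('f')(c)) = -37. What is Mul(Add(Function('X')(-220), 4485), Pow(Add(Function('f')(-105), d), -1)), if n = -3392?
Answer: Rational(-220229265690, 1955520487) ≈ -112.62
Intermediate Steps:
Function('f')(c) = -39 (Function('f')(c) = Add(-2, -37) = -39)
Function('X')(P) = -75 (Function('X')(P) = Add(3, -78) = -75)
d = Rational(-7914736, 49938609) (d = Add(Mul(-3792, Pow(-8729, -1)), Mul(-3392, Pow(5721, -1))) = Add(Mul(-3792, Rational(-1, 8729)), Mul(-3392, Rational(1, 5721))) = Add(Rational(3792, 8729), Rational(-3392, 5721)) = Rational(-7914736, 49938609) ≈ -0.15849)
Mul(Add(Function('X')(-220), 4485), Pow(Add(Function('f')(-105), d), -1)) = Mul(Add(-75, 4485), Pow(Add(-39, Rational(-7914736, 49938609)), -1)) = Mul(4410, Pow(Rational(-1955520487, 49938609), -1)) = Mul(4410, Rational(-49938609, 1955520487)) = Rational(-220229265690, 1955520487)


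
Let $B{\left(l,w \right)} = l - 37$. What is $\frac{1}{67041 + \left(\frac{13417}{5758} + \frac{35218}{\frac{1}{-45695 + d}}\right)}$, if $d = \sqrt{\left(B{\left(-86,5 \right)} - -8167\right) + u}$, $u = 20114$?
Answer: $- \frac{53352969797751430}{85855479693991930287082537} - \frac{22185111264088 \sqrt{78}}{85855479693991930287082537} \approx -6.2371 \cdot 10^{-10}$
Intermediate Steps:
$B{\left(l,w \right)} = -37 + l$
$d = 19 \sqrt{78}$ ($d = \sqrt{\left(\left(-37 - 86\right) - -8167\right) + 20114} = \sqrt{\left(-123 + 8167\right) + 20114} = \sqrt{8044 + 20114} = \sqrt{28158} = 19 \sqrt{78} \approx 167.8$)
$\frac{1}{67041 + \left(\frac{13417}{5758} + \frac{35218}{\frac{1}{-45695 + d}}\right)} = \frac{1}{67041 + \left(\frac{13417}{5758} + \frac{35218}{\frac{1}{-45695 + 19 \sqrt{78}}}\right)} = \frac{1}{67041 + \left(13417 \cdot \frac{1}{5758} + 35218 \left(-45695 + 19 \sqrt{78}\right)\right)} = \frac{1}{67041 + \left(\frac{13417}{5758} - \left(1609286510 - 669142 \sqrt{78}\right)\right)} = \frac{1}{67041 - \left(\frac{9266271711163}{5758} - 669142 \sqrt{78}\right)} = \frac{1}{- \frac{9265885689085}{5758} + 669142 \sqrt{78}}$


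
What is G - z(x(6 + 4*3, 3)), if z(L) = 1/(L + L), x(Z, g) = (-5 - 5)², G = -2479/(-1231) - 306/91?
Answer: -30331421/22404200 ≈ -1.3538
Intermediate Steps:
G = -151097/112021 (G = -2479*(-1/1231) - 306*1/91 = 2479/1231 - 306/91 = -151097/112021 ≈ -1.3488)
x(Z, g) = 100 (x(Z, g) = (-10)² = 100)
z(L) = 1/(2*L)
G - z(x(6 + 4*3, 3)) = -151097/112021 - 1/(2*100) = -151097/112021 - 1*1/200 = -151097/112021 - 1/200 = -30331421/22404200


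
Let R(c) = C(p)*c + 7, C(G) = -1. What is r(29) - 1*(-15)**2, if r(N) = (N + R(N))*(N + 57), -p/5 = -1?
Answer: 377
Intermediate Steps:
p = 5 (p = -5*(-1) = 5)
R(c) = 7 - c (R(c) = -c + 7 = 7 - c)
r(N) = 399 + 7*N (r(N) = (N + (7 - N))*(N + 57) = 7*(57 + N) = 399 + 7*N)
r(29) - 1*(-15)**2 = (399 + 7*29) - 1*(-15)**2 = (399 + 203) - 1*225 = 602 - 225 = 377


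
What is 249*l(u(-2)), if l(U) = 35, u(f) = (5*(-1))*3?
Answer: 8715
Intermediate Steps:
u(f) = -15 (u(f) = -5*3 = -15)
249*l(u(-2)) = 249*35 = 8715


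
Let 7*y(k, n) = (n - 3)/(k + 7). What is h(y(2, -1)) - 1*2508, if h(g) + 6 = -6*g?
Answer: -52786/21 ≈ -2513.6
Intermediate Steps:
y(k, n) = (-3 + n)/(7*(7 + k)) (y(k, n) = ((n - 3)/(k + 7))/7 = ((-3 + n)/(7 + k))/7 = (-3 + n)/(7*(7 + k)))
h(g) = -6 - 6*g
h(y(2, -1)) - 1*2508 = (-6 - 6*(-3 - 1)/(7*(7 + 2))) - 1*2508 = (-6 - 6*(-4)/(7*9)) - 2508 = (-6 - 6*(-4/63)) - 2508 = (-6 + 8/21) - 2508 = -118/21 - 2508 = -52786/21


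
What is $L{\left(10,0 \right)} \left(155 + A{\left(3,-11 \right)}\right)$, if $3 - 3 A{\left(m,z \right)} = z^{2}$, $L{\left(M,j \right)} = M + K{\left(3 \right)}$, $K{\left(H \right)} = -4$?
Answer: $694$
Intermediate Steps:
$L{\left(M,j \right)} = -4 + M$ ($L{\left(M,j \right)} = M - 4 = -4 + M$)
$A{\left(m,z \right)} = 1 - \frac{z^{2}}{3}$
$L{\left(10,0 \right)} \left(155 + A{\left(3,-11 \right)}\right) = \left(-4 + 10\right) \left(155 + \left(1 - \frac{\left(-11\right)^{2}}{3}\right)\right) = 6 \left(155 + \left(1 - \frac{121}{3}\right)\right) = 6 \left(155 - \frac{118}{3}\right) = 6 \cdot \frac{347}{3} = 694$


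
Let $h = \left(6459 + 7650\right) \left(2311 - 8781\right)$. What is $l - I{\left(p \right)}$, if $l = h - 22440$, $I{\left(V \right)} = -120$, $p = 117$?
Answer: $-91307550$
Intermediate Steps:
$h = -91285230$ ($h = 14109 \left(-6470\right) = -91285230$)
$l = -91307670$ ($l = -91285230 - 22440 = -91307670$)
$l - I{\left(p \right)} = -91307670 - -120 = -91307670 + 120 = -91307550$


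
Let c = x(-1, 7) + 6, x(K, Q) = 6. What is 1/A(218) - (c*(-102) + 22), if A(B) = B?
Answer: 262037/218 ≈ 1202.0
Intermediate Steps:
c = 12 (c = 6 + 6 = 12)
1/A(218) - (c*(-102) + 22) = 1/218 - (12*(-102) + 22) = 1/218 - (-1224 + 22) = 1/218 - 1*(-1202) = 1/218 + 1202 = 262037/218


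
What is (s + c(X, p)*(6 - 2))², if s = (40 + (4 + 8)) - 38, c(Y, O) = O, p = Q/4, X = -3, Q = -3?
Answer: 121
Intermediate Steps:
p = -¾ (p = -3/4 = -3*¼ = -¾ ≈ -0.75000)
s = 14 (s = (40 + 12) - 38 = 52 - 38 = 14)
(s + c(X, p)*(6 - 2))² = (14 - 3*(6 - 2)/4)² = (14 - ¾*4)² = (14 - 3)² = 11² = 121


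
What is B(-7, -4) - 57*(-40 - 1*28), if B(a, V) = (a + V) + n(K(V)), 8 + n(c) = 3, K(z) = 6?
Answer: 3860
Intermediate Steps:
n(c) = -5 (n(c) = -8 + 3 = -5)
B(a, V) = -5 + V + a (B(a, V) = (a + V) - 5 = (V + a) - 5 = -5 + V + a)
B(-7, -4) - 57*(-40 - 1*28) = (-5 - 4 - 7) - 57*(-40 - 1*28) = -16 - 57*(-40 - 28) = -16 - 57*(-68) = -16 + 3876 = 3860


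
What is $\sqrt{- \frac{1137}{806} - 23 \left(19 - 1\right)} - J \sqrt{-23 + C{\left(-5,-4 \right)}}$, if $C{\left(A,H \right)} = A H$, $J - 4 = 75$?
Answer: $\frac{i \left(\sqrt{269865726} - 63674 \sqrt{3}\right)}{806} \approx - 116.45 i$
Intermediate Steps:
$J = 79$ ($J = 4 + 75 = 79$)
$\sqrt{- \frac{1137}{806} - 23 \left(19 - 1\right)} - J \sqrt{-23 + C{\left(-5,-4 \right)}} = \sqrt{- \frac{1137}{806} - 23 \left(19 - 1\right)} - 79 \sqrt{-23 - -20} = \sqrt{\left(-1137\right) \frac{1}{806} - 414} - 79 \sqrt{-23 + 20} = \sqrt{- \frac{1137}{806} - 414} - 79 \sqrt{-3} = \sqrt{- \frac{334821}{806}} - 79 i \sqrt{3} = \frac{i \sqrt{269865726}}{806} - 79 i \sqrt{3} = - 79 i \sqrt{3} + \frac{i \sqrt{269865726}}{806}$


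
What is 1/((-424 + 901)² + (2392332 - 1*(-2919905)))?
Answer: 1/5539766 ≈ 1.8051e-7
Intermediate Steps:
1/((-424 + 901)² + (2392332 - 1*(-2919905))) = 1/(477² + (2392332 + 2919905)) = 1/(227529 + 5312237) = 1/5539766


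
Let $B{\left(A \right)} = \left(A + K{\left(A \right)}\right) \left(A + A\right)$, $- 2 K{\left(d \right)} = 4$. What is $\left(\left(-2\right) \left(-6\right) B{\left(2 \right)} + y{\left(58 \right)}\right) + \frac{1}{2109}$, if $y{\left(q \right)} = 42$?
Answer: $\frac{88579}{2109} \approx 42.0$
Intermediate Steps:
$K{\left(d \right)} = -2$ ($K{\left(d \right)} = \left(- \frac{1}{2}\right) 4 = -2$)
$B{\left(A \right)} = 2 A \left(-2 + A\right)$ ($B{\left(A \right)} = \left(A - 2\right) \left(A + A\right) = \left(-2 + A\right) 2 A = 2 A \left(-2 + A\right)$)
$\left(\left(-2\right) \left(-6\right) B{\left(2 \right)} + y{\left(58 \right)}\right) + \frac{1}{2109} = \left(\left(-2\right) \left(-6\right) 2 \cdot 2 \left(-2 + 2\right) + 42\right) + \frac{1}{2109} = \left(12 \cdot 2 \cdot 2 \cdot 0 + 42\right) + \frac{1}{2109} = \left(12 \cdot 0 + 42\right) + \frac{1}{2109} = \left(0 + 42\right) + \frac{1}{2109} = 42 + \frac{1}{2109} = \frac{88579}{2109}$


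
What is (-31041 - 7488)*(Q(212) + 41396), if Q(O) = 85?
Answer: -1598221449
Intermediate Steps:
(-31041 - 7488)*(Q(212) + 41396) = (-31041 - 7488)*(85 + 41396) = -38529*41481 = -1598221449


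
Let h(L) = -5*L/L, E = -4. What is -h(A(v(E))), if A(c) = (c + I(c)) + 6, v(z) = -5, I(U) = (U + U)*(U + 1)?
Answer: 5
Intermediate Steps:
I(U) = 2*U*(1 + U) (I(U) = (2*U)*(1 + U) = 2*U*(1 + U))
A(c) = 6 + c + 2*c*(1 + c) (A(c) = (c + 2*c*(1 + c)) + 6 = 6 + c + 2*c*(1 + c))
h(L) = -5 (h(L) = -5*1 = -5)
-h(A(v(E))) = -1*(-5) = 5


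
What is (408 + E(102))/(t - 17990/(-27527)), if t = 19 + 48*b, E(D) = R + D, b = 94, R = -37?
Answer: 1183661/11340257 ≈ 0.10438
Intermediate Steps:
E(D) = -37 + D
t = 4531 (t = 19 + 48*94 = 19 + 4512 = 4531)
(408 + E(102))/(t - 17990/(-27527)) = (408 + (-37 + 102))/(4531 - 17990/(-27527)) = (408 + 65)/(4531 - 17990*(-1/27527)) = 473/(4531 + 17990/27527) = 473/(124742827/27527) = 473*(27527/124742827) = 1183661/11340257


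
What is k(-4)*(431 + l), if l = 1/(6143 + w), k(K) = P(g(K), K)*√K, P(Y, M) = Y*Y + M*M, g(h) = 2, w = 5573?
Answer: 50495970*I/2929 ≈ 17240.0*I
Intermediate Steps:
P(Y, M) = M² + Y² (P(Y, M) = Y² + M² = M² + Y²)
k(K) = √K*(4 + K²) (k(K) = (K² + 2²)*√K = (K² + 4)*√K = (4 + K²)*√K = √K*(4 + K²))
l = 1/11716 (l = 1/(6143 + 5573) = 1/11716 ≈ 8.5353e-5)
k(-4)*(431 + l) = (√(-4)*(4 + (-4)²))*(431 + 1/11716) = ((2*I)*(4 + 16))*(5049597/11716) = ((2*I)*20)*(5049597/11716) = (40*I)*(5049597/11716) = 50495970*I/2929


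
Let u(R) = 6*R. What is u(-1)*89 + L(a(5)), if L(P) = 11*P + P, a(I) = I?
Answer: -474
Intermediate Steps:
L(P) = 12*P
u(-1)*89 + L(a(5)) = (6*(-1))*89 + 12*5 = -6*89 + 60 = -534 + 60 = -474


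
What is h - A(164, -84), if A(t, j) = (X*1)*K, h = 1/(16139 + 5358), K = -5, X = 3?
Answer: 322456/21497 ≈ 15.000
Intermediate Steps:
h = 1/21497 ≈ 4.6518e-5
A(t, j) = -15 (A(t, j) = (3*1)*(-5) = 3*(-5) = -15)
h - A(164, -84) = 1/21497 - 1*(-15) = 1/21497 + 15 = 322456/21497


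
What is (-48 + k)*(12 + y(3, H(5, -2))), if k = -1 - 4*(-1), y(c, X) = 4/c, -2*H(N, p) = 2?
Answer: -600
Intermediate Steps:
H(N, p) = -1 (H(N, p) = -½*2 = -1)
k = 3 (k = -1 + 4 = 3)
(-48 + k)*(12 + y(3, H(5, -2))) = (-48 + 3)*(12 + 4/3) = -45*(12 + 4*(⅓)) = -45*(12 + 4/3) = -45*40/3 = -600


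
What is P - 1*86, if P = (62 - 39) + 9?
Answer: -54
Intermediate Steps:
P = 32 (P = 23 + 9 = 32)
P - 1*86 = 32 - 1*86 = 32 - 86 = -54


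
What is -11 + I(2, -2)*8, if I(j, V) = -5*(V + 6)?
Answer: -171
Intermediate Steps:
I(j, V) = -30 - 5*V (I(j, V) = -5*(6 + V) = -30 - 5*V)
-11 + I(2, -2)*8 = -11 + (-30 - 5*(-2))*8 = -11 + (-30 + 10)*8 = -11 - 20*8 = -11 - 160 = -171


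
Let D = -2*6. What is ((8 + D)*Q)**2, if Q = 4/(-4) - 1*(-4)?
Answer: 144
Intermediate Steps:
Q = 3 (Q = 4*(-1/4) + 4 = -1 + 4 = 3)
D = -12
((8 + D)*Q)**2 = ((8 - 12)*3)**2 = (-4*3)**2 = (-12)**2 = 144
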